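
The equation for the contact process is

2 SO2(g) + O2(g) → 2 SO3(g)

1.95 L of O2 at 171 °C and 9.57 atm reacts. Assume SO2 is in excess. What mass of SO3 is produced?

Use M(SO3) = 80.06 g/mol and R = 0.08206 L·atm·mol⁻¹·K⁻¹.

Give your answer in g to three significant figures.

n(O2) = PV/RT = (9.57 × 1.95) / (0.08206 × 444.15) = 0.5120 mol
n(SO3) = (2/1) × 0.5120 = 1.024 mol
m(SO3) = 1.024 × 80.06 = 81.98 g

82.0 g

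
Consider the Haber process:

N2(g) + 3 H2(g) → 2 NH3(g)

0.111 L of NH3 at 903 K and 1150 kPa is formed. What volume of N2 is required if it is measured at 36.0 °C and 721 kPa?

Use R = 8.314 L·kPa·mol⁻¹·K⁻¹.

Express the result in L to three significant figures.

n(NH3) = PV/RT = (1150 × 0.111) / (8.314 × 903) = 0.01700 mol
n(N2) = (1/2) × 0.01700 = 0.008500 mol
V = nRT/P = 0.008500 × 8.314 × 309.15 / 721 = 0.03030 L

0.0303 L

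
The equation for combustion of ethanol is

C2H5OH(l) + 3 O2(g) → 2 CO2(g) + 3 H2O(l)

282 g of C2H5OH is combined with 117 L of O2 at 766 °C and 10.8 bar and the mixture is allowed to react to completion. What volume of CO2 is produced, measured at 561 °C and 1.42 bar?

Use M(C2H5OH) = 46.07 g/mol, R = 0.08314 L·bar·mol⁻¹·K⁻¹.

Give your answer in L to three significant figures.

n(C2H5OH) = 282 / 46.07 = 6.121 mol
n(O2) = PV/RT = (10.8 × 117) / (0.08314 × 1039.15) = 14.63 mol
For 6.121 mol C2H5OH, stoichiometry requires (3/1) × 6.121 = 18.36 mol O2; 14.63 mol is available, so O2 is limiting.
n(CO2) = (2/3) × 14.63 = 9.753 mol
V(CO2) = nRT/P = 9.753 × 0.08314 × 834.15 / 1.42 = 476.3 L

476 L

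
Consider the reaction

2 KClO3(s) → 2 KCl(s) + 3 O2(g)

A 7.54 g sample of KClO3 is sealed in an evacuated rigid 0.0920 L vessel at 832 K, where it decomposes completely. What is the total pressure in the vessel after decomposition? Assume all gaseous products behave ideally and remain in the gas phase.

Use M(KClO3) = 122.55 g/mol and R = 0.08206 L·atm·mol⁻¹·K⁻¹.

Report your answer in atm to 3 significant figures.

68.5 atm

n(KClO3) = 7.54 / 122.55 = 0.06153 mol
n(gas produced) = (3/2) × 0.06153 = 0.09230 mol
P = nRT/V = 0.09230 × 0.08206 × 832 / 0.0920 = 68.50 atm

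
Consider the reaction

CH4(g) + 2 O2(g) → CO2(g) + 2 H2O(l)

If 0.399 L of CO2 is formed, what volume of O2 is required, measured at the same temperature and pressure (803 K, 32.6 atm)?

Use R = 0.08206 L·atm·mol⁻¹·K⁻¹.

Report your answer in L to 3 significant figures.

0.798 L

At constant T and P, gas volumes are in the mole ratio: V(O2) = (2/1) × 0.399 = 0.7980 L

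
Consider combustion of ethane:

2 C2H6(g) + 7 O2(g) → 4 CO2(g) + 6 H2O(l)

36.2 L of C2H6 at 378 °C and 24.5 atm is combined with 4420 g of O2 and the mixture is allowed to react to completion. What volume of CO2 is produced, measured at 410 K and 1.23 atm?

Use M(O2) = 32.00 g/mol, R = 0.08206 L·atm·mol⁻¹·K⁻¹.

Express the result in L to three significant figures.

n(C2H6) = PV/RT = (24.5 × 36.2) / (0.08206 × 651.15) = 16.60 mol
n(O2) = 4420 / 32.00 = 138.1 mol
For 16.60 mol C2H6, stoichiometry requires (7/2) × 16.60 = 58.10 mol O2; 138.1 mol is available, so C2H6 is limiting.
n(CO2) = (4/2) × 16.60 = 33.20 mol
V(CO2) = nRT/P = 33.20 × 0.08206 × 410 / 1.23 = 908.1 L

908 L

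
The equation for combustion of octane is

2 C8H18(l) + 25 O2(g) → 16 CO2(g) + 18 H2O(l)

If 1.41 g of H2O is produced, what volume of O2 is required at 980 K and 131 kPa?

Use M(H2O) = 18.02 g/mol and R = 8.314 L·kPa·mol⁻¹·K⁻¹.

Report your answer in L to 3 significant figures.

6.76 L

n(H2O) = 1.410 / 18.02 = 0.07825 mol
n(O2) = (25/18) × 0.07825 = 0.1087 mol
V = nRT/P = 0.1087 × 8.314 × 980 / 131 = 6.761 L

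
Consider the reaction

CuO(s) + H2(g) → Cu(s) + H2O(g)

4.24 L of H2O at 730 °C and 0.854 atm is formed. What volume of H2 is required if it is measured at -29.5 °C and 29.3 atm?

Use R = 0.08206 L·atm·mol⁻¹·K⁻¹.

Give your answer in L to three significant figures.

n(H2O) = PV/RT = (0.854 × 4.24) / (0.08206 × 1003.15) = 0.04399 mol
n(H2) = (1/1) × 0.04399 = 0.04399 mol
V = nRT/P = 0.04399 × 0.08206 × 243.65 / 29.3 = 0.03002 L

0.0300 L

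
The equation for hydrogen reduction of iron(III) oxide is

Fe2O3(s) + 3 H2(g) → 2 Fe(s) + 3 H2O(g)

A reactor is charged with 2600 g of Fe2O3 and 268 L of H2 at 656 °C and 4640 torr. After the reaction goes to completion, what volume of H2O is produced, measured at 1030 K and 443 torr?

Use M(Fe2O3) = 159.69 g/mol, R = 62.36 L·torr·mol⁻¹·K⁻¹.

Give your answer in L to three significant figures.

n(Fe2O3) = 2600 / 159.69 = 16.28 mol
n(H2) = PV/RT = (4640 × 268) / (62.36 × 929.15) = 21.46 mol
For 16.28 mol Fe2O3, stoichiometry requires (3/1) × 16.28 = 48.84 mol H2; 21.46 mol is available, so H2 is limiting.
n(H2O) = (3/3) × 21.46 = 21.46 mol
V(H2O) = nRT/P = 21.46 × 62.36 × 1030 / 443 = 3111 L

3110 L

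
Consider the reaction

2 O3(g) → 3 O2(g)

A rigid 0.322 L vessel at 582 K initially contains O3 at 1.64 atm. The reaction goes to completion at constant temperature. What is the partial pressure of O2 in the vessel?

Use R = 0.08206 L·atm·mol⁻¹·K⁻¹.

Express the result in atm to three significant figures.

n(O3)₀ = PV/RT = (1.64 × 0.322) / (0.08206 × 582) = 0.01106 mol
n(O2) = (3/2) × 0.01106 = 0.01659 mol
P(O2) = nRT/V = 0.01659 × 0.08206 × 582 / 0.322 = 2.461 atm

2.46 atm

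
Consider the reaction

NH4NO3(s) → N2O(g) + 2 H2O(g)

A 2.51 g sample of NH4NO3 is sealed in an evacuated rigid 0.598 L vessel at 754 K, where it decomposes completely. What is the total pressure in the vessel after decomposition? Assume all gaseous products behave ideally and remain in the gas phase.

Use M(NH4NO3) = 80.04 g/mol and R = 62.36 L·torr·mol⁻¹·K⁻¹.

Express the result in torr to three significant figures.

7400 torr

n(NH4NO3) = 2.51 / 80.04 = 0.03136 mol
n(gas produced) = (3/1) × 0.03136 = 0.09408 mol
P = nRT/V = 0.09408 × 62.36 × 754 / 0.598 = 7397 torr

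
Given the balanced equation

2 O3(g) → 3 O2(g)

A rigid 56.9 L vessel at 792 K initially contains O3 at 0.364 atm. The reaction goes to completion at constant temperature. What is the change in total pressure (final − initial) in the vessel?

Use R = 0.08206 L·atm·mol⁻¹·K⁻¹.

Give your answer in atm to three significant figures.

0.182 atm

Rigid vessel, constant T ⇒ P scales with total gas moles (2 → 3).
P_final = (3/2) × 0.364 = 0.5460 atm; ΔP = 0.5460 − 0.364 = 0.1820 atm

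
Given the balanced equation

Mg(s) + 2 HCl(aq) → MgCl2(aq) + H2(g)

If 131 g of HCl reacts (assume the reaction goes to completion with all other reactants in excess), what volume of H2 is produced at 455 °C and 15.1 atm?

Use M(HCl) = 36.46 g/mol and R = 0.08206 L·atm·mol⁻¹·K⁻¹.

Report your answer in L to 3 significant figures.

n(HCl) = 131.0 / 36.46 = 3.593 mol
n(H2) = (1/2) × 3.593 = 1.796 mol
V = nRT/P = 1.796 × 0.08206 × 728.15 / 15.1 = 7.107 L

7.11 L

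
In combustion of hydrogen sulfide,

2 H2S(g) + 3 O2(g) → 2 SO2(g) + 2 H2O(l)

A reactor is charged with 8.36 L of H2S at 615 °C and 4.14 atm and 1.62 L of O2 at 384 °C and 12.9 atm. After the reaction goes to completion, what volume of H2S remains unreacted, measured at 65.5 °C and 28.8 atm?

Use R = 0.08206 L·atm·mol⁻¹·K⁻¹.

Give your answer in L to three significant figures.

n(H2S) = PV/RT = (4.14 × 8.36) / (0.08206 × 888.15) = 0.4749 mol
n(O2) = PV/RT = (12.9 × 1.62) / (0.08206 × 657.15) = 0.3875 mol
For 0.4749 mol H2S, stoichiometry requires (3/2) × 0.4749 = 0.7124 mol O2; 0.3875 mol is available, so O2 is limiting.
n(H2S) consumed = (2/3) × 0.3875 = 0.2583 mol; remaining = 0.4749 − 0.2583 = 0.2166 mol
V(H2S) = nRT/P = 0.2166 × 0.08206 × 338.65 / 28.8 = 0.2090 L

0.209 L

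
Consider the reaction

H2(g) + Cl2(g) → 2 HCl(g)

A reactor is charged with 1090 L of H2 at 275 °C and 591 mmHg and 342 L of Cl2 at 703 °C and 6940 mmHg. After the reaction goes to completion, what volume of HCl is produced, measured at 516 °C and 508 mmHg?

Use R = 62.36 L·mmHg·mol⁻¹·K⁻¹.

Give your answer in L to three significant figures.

n(H2) = PV/RT = (591 × 1090) / (62.36 × 548.15) = 18.85 mol
n(Cl2) = PV/RT = (6940 × 342) / (62.36 × 976.15) = 38.99 mol
For 18.85 mol H2, stoichiometry requires (1/1) × 18.85 = 18.85 mol Cl2; 38.99 mol is available, so H2 is limiting.
n(HCl) = (2/1) × 18.85 = 37.70 mol
V(HCl) = nRT/P = 37.70 × 62.36 × 789.15 / 508 = 3652 L

3650 L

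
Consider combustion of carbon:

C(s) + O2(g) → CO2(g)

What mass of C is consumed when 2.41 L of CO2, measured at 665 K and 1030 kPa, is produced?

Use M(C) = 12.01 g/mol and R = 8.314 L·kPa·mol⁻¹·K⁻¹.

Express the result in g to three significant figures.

5.39 g

n(CO2) = PV/RT = (1030 × 2.41) / (8.314 × 665) = 0.4490 mol
n(C) = (1/1) × 0.4490 = 0.4490 mol
m(C) = 0.4490 × 12.01 = 5.392 g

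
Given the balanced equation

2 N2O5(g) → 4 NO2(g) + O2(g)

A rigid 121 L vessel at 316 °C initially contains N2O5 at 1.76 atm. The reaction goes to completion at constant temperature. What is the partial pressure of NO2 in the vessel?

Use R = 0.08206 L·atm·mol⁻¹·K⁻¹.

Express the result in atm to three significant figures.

n(N2O5)₀ = PV/RT = (1.76 × 121) / (0.08206 × 589.15) = 4.405 mol
n(NO2) = (4/2) × 4.405 = 8.810 mol
P(NO2) = nRT/V = 8.810 × 0.08206 × 589.15 / 121 = 3.520 atm

3.52 atm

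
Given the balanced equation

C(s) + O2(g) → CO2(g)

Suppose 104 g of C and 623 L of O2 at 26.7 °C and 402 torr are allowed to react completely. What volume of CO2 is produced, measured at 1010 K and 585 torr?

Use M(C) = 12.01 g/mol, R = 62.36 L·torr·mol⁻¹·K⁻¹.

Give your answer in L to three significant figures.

932 L

n(C) = 104 / 12.01 = 8.659 mol
n(O2) = PV/RT = (402 × 623) / (62.36 × 299.85) = 13.39 mol
For 8.659 mol C, stoichiometry requires (1/1) × 8.659 = 8.659 mol O2; 13.39 mol is available, so C is limiting.
n(CO2) = (1/1) × 8.659 = 8.659 mol
V(CO2) = nRT/P = 8.659 × 62.36 × 1010 / 585 = 932.3 L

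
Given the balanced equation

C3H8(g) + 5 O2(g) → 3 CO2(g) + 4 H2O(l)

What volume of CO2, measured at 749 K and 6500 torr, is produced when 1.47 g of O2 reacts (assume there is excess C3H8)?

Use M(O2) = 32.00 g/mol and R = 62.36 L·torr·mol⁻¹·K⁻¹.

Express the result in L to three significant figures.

n(O2) = 1.470 / 32.00 = 0.04594 mol
n(CO2) = (3/5) × 0.04594 = 0.02756 mol
V = nRT/P = 0.02756 × 62.36 × 749 / 6500 = 0.1980 L

0.198 L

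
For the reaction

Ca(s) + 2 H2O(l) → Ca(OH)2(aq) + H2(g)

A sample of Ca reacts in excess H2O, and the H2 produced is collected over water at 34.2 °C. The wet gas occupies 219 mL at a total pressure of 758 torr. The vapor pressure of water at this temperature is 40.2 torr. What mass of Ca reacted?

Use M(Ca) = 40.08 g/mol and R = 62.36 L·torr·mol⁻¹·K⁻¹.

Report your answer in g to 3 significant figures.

P(H2) = 758 − 40.2 = 717.8 torr
n(H2) = PV/RT = (717.8 × 0.2190) / (62.36 × 307.35) = 0.008202 mol
n(Ca) = (1/1) × 0.008202 = 0.008202 mol
m(Ca) = 0.008202 × 40.08 = 0.3287 g

0.329 g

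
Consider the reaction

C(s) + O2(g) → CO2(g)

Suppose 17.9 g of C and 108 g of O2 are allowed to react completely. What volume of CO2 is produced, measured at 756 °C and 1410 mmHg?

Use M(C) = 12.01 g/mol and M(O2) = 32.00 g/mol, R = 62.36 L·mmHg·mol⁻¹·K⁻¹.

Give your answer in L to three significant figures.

67.8 L

n(C) = 17.9 / 12.01 = 1.490 mol
n(O2) = 108 / 32.00 = 3.375 mol
For 1.490 mol C, stoichiometry requires (1/1) × 1.490 = 1.490 mol O2; 3.375 mol is available, so C is limiting.
n(CO2) = (1/1) × 1.490 = 1.490 mol
V(CO2) = nRT/P = 1.490 × 62.36 × 1029.15 / 1410 = 67.82 L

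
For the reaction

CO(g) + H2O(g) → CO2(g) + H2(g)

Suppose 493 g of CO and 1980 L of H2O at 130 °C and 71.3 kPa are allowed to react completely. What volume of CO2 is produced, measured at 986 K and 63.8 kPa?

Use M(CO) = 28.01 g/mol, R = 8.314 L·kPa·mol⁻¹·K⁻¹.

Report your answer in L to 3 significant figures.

n(CO) = 493 / 28.01 = 17.60 mol
n(H2O) = PV/RT = (71.3 × 1980) / (8.314 × 403.15) = 42.12 mol
For 17.60 mol CO, stoichiometry requires (1/1) × 17.60 = 17.60 mol H2O; 42.12 mol is available, so CO is limiting.
n(CO2) = (1/1) × 17.60 = 17.60 mol
V(CO2) = nRT/P = 17.60 × 8.314 × 986 / 63.8 = 2261 L

2260 L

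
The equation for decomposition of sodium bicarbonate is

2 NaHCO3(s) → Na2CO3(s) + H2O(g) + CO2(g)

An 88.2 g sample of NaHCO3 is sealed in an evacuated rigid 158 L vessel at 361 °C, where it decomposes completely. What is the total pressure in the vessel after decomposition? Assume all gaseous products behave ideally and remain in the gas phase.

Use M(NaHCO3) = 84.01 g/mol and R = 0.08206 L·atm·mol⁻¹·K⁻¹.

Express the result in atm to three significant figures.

n(NaHCO3) = 88.2 / 84.01 = 1.050 mol
n(gas produced) = (2/2) × 1.050 = 1.050 mol
P = nRT/V = 1.050 × 0.08206 × 634.15 / 158 = 0.3458 atm

0.346 atm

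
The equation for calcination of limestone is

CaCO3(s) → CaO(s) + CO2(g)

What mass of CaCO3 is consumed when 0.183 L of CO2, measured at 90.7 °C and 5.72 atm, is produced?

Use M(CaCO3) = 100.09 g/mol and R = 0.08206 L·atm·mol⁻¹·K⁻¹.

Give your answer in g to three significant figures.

3.51 g

n(CO2) = PV/RT = (5.72 × 0.183) / (0.08206 × 363.85) = 0.03506 mol
n(CaCO3) = (1/1) × 0.03506 = 0.03506 mol
m(CaCO3) = 0.03506 × 100.09 = 3.509 g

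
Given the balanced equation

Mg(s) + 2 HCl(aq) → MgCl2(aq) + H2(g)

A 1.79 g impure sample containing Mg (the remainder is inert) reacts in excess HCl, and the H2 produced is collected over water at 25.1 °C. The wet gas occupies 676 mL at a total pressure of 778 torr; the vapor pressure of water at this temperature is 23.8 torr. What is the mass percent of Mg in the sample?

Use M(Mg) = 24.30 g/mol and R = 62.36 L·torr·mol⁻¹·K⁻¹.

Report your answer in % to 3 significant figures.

37.2 %

P(H2) = 778 − 23.8 = 754.2 torr
n(H2) = PV/RT = (754.2 × 0.6760) / (62.36 × 298.25) = 0.02741 mol
n(Mg) = (1/1) × 0.02741 = 0.02741 mol
m(Mg) = 0.02741 × 24.30 = 0.6661 g
%Mg = 0.6661 / 1.79 × 100 = 37.21%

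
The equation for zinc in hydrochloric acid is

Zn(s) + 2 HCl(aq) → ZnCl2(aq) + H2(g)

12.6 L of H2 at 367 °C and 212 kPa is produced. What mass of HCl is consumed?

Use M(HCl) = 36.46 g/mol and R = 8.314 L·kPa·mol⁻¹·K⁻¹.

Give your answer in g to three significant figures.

36.6 g

n(H2) = PV/RT = (212 × 12.6) / (8.314 × 640.15) = 0.5019 mol
n(HCl) = (2/1) × 0.5019 = 1.004 mol
m(HCl) = 1.004 × 36.46 = 36.61 g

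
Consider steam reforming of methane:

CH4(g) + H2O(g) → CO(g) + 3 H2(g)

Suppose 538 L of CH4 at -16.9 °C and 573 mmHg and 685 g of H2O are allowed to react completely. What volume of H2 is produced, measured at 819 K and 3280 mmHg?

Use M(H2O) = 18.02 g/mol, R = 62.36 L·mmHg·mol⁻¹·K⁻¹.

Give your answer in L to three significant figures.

901 L

n(CH4) = PV/RT = (573 × 538) / (62.36 × 256.25) = 19.29 mol
n(H2O) = 685 / 18.02 = 38.01 mol
For 19.29 mol CH4, stoichiometry requires (1/1) × 19.29 = 19.29 mol H2O; 38.01 mol is available, so CH4 is limiting.
n(H2) = (3/1) × 19.29 = 57.87 mol
V(H2) = nRT/P = 57.87 × 62.36 × 819 / 3280 = 901.1 L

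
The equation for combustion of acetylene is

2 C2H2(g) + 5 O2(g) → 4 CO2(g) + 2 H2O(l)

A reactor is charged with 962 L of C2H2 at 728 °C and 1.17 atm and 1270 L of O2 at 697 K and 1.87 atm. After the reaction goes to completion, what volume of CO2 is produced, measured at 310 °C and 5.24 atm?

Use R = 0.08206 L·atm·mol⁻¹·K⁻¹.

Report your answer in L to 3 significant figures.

250 L

n(C2H2) = PV/RT = (1.17 × 962) / (0.08206 × 1001.15) = 13.70 mol
n(O2) = PV/RT = (1.87 × 1270) / (0.08206 × 697) = 41.52 mol
For 13.70 mol C2H2, stoichiometry requires (5/2) × 13.70 = 34.25 mol O2; 41.52 mol is available, so C2H2 is limiting.
n(CO2) = (4/2) × 13.70 = 27.40 mol
V(CO2) = nRT/P = 27.40 × 0.08206 × 583.15 / 5.24 = 250.2 L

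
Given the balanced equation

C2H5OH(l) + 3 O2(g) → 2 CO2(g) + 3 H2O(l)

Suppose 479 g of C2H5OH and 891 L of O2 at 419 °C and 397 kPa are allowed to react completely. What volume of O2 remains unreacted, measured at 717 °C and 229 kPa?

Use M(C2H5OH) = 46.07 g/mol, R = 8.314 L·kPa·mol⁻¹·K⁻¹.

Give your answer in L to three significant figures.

n(C2H5OH) = 479 / 46.07 = 10.40 mol
n(O2) = PV/RT = (397 × 891) / (8.314 × 692.15) = 61.47 mol
For 10.40 mol C2H5OH, stoichiometry requires (3/1) × 10.40 = 31.20 mol O2; 61.47 mol is available, so C2H5OH is limiting.
n(O2) consumed = (3/1) × 10.40 = 31.20 mol; remaining = 61.47 − 31.20 = 30.27 mol
V(O2) = nRT/P = 30.27 × 8.314 × 990.15 / 229 = 1088 L

1090 L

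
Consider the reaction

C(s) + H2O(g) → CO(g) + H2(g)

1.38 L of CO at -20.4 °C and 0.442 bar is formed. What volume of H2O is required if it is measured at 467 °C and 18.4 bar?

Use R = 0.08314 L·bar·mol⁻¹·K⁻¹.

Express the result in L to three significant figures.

0.0971 L

n(CO) = PV/RT = (0.442 × 1.38) / (0.08314 × 252.75) = 0.02903 mol
n(H2O) = (1/1) × 0.02903 = 0.02903 mol
V = nRT/P = 0.02903 × 0.08314 × 740.15 / 18.4 = 0.09709 L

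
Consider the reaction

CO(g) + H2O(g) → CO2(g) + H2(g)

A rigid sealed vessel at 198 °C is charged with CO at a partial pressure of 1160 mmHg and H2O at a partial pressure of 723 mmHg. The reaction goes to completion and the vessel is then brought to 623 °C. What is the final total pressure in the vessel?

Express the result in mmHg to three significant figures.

3580 mmHg

Because the vessel is rigid and T is held at 198 °C, work the stoichiometry in partial pressures (P_i = n_iRT/V).
P(H2O) required for 1160 mmHg of CO = (1/1) × 1160 = 1160 mmHg; available 723 mmHg, so H2O is limiting.
P(CO) remaining = 1160 − (1/1) × 723 = 437.0 mmHg
P(gaseous products) = (1+1)/1 × 723 = 1446 mmHg
P_total at 198 °C = 437.0 + 1446 = 1883 mmHg
Scaling to 623 °C: P = 1883 × 896.15/471.15 = 3582 mmHg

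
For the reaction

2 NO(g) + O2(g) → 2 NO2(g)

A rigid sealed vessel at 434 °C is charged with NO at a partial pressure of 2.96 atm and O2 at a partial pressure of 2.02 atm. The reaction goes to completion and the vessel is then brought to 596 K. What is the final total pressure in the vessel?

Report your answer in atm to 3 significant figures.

At constant V, partial pressures at 434 °C are proportional to moles, so apply stoichiometry directly to pressures.
P(O2) required for 2.96 atm of NO = (1/2) × 2.96 = 1.480 atm; available 2.02 atm, so NO is limiting.
P(O2) remaining = 2.02 − (1/2) × 2.96 = 0.5400 atm
P(gaseous products) = (2)/2 × 2.96 = 2.960 atm
P_total at 434 °C = 0.5400 + 2.960 = 3.500 atm
Scaling to 596 K: P = 3.500 × 596/707.15 = 2.950 atm

2.95 atm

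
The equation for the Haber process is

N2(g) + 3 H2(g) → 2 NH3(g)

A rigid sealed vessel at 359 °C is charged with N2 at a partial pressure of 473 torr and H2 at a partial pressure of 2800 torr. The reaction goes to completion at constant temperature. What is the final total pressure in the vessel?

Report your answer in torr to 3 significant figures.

With V and T fixed, P_i ∝ n_i, so the mole ratios apply directly to partial pressures at 359 °C.
P(H2) required for 473 torr of N2 = (3/1) × 473 = 1419 torr; available 2800 torr, so N2 is limiting.
P(H2) remaining = 2800 − (3/1) × 473 = 1381 torr
P(gaseous products) = (2)/1 × 473 = 946.0 torr
P_total at 359 °C = 1381 + 946.0 = 2327 torr

2330 torr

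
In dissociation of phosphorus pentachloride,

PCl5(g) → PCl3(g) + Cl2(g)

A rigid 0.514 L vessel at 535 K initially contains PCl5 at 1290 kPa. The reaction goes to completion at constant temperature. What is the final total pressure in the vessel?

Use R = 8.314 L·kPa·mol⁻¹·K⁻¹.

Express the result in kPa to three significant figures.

At constant T and V, P ∝ n(gas): 1 mol gas → 2 mol gas.
P_final = (2/1) × 1290 = 2580 kPa

2580 kPa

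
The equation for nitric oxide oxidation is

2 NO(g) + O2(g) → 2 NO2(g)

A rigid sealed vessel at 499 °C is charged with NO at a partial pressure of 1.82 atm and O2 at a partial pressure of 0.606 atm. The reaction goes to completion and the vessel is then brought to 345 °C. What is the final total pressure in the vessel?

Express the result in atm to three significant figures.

1.46 atm

With V and T fixed, P_i ∝ n_i, so the mole ratios apply directly to partial pressures at 499 °C.
P(O2) required for 1.82 atm of NO = (1/2) × 1.82 = 0.9100 atm; available 0.606 atm, so O2 is limiting.
P(NO) remaining = 1.82 − (2/1) × 0.606 = 0.6080 atm
P(gaseous products) = (2)/1 × 0.606 = 1.212 atm
P_total at 499 °C = 0.6080 + 1.212 = 1.820 atm
Scaling to 345 °C: P = 1.820 × 618.15/772.15 = 1.457 atm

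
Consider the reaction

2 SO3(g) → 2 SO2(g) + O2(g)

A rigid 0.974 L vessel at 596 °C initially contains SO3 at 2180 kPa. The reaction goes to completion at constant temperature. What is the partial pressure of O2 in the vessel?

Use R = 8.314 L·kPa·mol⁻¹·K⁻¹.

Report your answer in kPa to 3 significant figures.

n(SO3)₀ = PV/RT = (2180 × 0.974) / (8.314 × 869.15) = 0.2938 mol
n(O2) = (1/2) × 0.2938 = 0.1469 mol
P(O2) = nRT/V = 0.1469 × 8.314 × 869.15 / 0.974 = 1090 kPa

1090 kPa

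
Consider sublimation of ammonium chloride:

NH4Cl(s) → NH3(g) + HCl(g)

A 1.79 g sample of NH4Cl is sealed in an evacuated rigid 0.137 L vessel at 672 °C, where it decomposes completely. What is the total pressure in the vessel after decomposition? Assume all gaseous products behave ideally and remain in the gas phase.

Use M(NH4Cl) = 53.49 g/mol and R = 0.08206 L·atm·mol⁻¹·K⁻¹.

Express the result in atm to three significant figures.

37.9 atm

n(NH4Cl) = 1.79 / 53.49 = 0.03346 mol
n(gas produced) = (2/1) × 0.03346 = 0.06692 mol
P = nRT/V = 0.06692 × 0.08206 × 945.15 / 0.137 = 37.89 atm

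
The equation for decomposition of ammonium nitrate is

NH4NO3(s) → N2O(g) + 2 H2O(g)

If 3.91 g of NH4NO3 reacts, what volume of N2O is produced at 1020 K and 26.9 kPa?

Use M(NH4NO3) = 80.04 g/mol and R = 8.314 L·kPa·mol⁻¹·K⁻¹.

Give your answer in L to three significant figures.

n(NH4NO3) = 3.910 / 80.04 = 0.04885 mol
n(N2O) = (1/1) × 0.04885 = 0.04885 mol
V = nRT/P = 0.04885 × 8.314 × 1020 / 26.9 = 15.40 L

15.4 L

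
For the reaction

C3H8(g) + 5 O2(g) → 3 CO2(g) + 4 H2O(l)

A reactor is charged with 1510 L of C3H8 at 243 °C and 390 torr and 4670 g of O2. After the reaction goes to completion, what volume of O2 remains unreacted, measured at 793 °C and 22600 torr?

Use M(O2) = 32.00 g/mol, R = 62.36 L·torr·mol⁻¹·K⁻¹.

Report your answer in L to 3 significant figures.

n(C3H8) = PV/RT = (390 × 1510) / (62.36 × 516.15) = 18.30 mol
n(O2) = 4670 / 32.00 = 145.9 mol
For 18.30 mol C3H8, stoichiometry requires (5/1) × 18.30 = 91.50 mol O2; 145.9 mol is available, so C3H8 is limiting.
n(O2) consumed = (5/1) × 18.30 = 91.50 mol; remaining = 145.9 − 91.50 = 54.40 mol
V(O2) = nRT/P = 54.40 × 62.36 × 1066.15 / 22600 = 160.0 L

160 L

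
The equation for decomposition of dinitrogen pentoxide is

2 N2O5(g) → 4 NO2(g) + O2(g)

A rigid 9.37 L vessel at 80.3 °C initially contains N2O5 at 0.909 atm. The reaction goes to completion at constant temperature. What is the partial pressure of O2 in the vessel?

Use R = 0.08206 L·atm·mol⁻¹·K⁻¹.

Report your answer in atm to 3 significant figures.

n(N2O5)₀ = PV/RT = (0.909 × 9.37) / (0.08206 × 353.45) = 0.2937 mol
n(O2) = (1/2) × 0.2937 = 0.1469 mol
P(O2) = nRT/V = 0.1469 × 0.08206 × 353.45 / 9.37 = 0.4547 atm

0.455 atm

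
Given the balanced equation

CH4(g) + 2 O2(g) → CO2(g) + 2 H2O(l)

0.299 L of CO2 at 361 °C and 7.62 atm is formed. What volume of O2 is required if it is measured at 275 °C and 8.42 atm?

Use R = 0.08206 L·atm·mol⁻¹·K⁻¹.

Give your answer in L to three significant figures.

n(CO2) = PV/RT = (7.62 × 0.299) / (0.08206 × 634.15) = 0.04378 mol
n(O2) = (2/1) × 0.04378 = 0.08756 mol
V = nRT/P = 0.08756 × 0.08206 × 548.15 / 8.42 = 0.4678 L

0.468 L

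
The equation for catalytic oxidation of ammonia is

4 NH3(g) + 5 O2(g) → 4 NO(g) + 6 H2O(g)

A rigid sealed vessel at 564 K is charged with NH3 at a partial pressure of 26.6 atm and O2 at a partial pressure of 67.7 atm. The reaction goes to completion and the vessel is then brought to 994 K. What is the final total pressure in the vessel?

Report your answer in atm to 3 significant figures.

178 atm

At constant V, partial pressures at 564 K are proportional to moles, so apply stoichiometry directly to pressures.
P(O2) required for 26.6 atm of NH3 = (5/4) × 26.6 = 33.25 atm; available 67.7 atm, so NH3 is limiting.
P(O2) remaining = 67.7 − (5/4) × 26.6 = 34.45 atm
P(gaseous products) = (4+6)/4 × 26.6 = 66.50 atm
P_total at 564 K = 34.45 + 66.50 = 101.0 atm
Scaling to 994 K: P = 101.0 × 994/564 = 178.0 atm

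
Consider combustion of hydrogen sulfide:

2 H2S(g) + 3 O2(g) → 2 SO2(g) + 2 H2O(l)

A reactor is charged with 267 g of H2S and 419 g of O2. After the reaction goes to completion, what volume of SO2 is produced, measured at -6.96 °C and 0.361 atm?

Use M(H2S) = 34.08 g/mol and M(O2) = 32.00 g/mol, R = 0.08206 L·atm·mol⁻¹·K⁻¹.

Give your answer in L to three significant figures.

n(H2S) = 267 / 34.08 = 7.835 mol
n(O2) = 419 / 32.00 = 13.09 mol
For 7.835 mol H2S, stoichiometry requires (3/2) × 7.835 = 11.75 mol O2; 13.09 mol is available, so H2S is limiting.
n(SO2) = (2/2) × 7.835 = 7.835 mol
V(SO2) = nRT/P = 7.835 × 0.08206 × 266.19 / 0.361 = 474.1 L

474 L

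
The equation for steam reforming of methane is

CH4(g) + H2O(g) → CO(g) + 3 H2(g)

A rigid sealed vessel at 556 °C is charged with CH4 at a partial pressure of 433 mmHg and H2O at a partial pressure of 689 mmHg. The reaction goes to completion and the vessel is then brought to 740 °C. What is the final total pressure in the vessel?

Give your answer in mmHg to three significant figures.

With V and T fixed, P_i ∝ n_i, so the mole ratios apply directly to partial pressures at 556 °C.
P(H2O) required for 433 mmHg of CH4 = (1/1) × 433 = 433.0 mmHg; available 689 mmHg, so CH4 is limiting.
P(H2O) remaining = 689 − (1/1) × 433 = 256.0 mmHg
P(gaseous products) = (1+3)/1 × 433 = 1732 mmHg
P_total at 556 °C = 256.0 + 1732 = 1988 mmHg
Scaling to 740 °C: P = 1988 × 1013.15/829.15 = 2429 mmHg

2430 mmHg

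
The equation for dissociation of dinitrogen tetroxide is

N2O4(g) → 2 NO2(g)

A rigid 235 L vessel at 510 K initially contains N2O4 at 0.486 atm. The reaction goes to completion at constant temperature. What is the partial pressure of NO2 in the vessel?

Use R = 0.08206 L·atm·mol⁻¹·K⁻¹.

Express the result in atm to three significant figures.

n(N2O4)₀ = PV/RT = (0.486 × 235) / (0.08206 × 510) = 2.729 mol
n(NO2) = (2/1) × 2.729 = 5.458 mol
P(NO2) = nRT/V = 5.458 × 0.08206 × 510 / 235 = 0.9720 atm

0.972 atm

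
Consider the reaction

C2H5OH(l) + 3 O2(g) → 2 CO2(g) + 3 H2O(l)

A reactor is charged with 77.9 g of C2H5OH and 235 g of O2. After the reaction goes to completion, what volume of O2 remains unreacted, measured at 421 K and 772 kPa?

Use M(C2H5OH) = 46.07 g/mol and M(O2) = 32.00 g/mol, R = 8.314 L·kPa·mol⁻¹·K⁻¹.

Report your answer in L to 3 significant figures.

10.3 L

n(C2H5OH) = 77.9 / 46.07 = 1.691 mol
n(O2) = 235 / 32.00 = 7.344 mol
For 1.691 mol C2H5OH, stoichiometry requires (3/1) × 1.691 = 5.073 mol O2; 7.344 mol is available, so C2H5OH is limiting.
n(O2) consumed = (3/1) × 1.691 = 5.073 mol; remaining = 7.344 − 5.073 = 2.271 mol
V(O2) = nRT/P = 2.271 × 8.314 × 421 / 772 = 10.30 L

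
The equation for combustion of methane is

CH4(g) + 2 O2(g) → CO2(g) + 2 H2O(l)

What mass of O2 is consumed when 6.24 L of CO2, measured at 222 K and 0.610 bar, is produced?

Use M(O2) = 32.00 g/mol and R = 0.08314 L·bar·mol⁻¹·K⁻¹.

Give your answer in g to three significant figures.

n(CO2) = PV/RT = (0.610 × 6.24) / (0.08314 × 222) = 0.2062 mol
n(O2) = (2/1) × 0.2062 = 0.4124 mol
m(O2) = 0.4124 × 32.00 = 13.20 g

13.2 g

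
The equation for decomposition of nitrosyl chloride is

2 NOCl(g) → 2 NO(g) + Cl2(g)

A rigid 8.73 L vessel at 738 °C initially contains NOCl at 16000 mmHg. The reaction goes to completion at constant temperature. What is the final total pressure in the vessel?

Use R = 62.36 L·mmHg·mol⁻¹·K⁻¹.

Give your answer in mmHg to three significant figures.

At constant T and V, P ∝ n(gas): 2 mol gas → 3 mol gas.
P_final = (3/2) × 16000 = 24000 mmHg

24000 mmHg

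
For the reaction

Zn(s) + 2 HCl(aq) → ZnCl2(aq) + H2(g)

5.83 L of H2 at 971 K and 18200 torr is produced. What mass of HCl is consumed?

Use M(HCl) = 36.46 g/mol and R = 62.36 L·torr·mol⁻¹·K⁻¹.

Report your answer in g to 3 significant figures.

128 g

n(H2) = PV/RT = (18200 × 5.83) / (62.36 × 971) = 1.752 mol
n(HCl) = (2/1) × 1.752 = 3.504 mol
m(HCl) = 3.504 × 36.46 = 127.8 g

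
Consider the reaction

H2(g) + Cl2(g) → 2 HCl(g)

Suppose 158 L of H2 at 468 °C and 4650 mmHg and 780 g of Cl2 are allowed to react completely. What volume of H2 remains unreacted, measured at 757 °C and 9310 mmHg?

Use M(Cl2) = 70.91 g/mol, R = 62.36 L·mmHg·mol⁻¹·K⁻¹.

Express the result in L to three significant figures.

n(H2) = PV/RT = (4650 × 158) / (62.36 × 741.15) = 15.90 mol
n(Cl2) = 780 / 70.91 = 11.00 mol
For 15.90 mol H2, stoichiometry requires (1/1) × 15.90 = 15.90 mol Cl2; 11.00 mol is available, so Cl2 is limiting.
n(H2) consumed = (1/1) × 11.00 = 11.00 mol; remaining = 15.90 − 11.00 = 4.900 mol
V(H2) = nRT/P = 4.900 × 62.36 × 1030.15 / 9310 = 33.81 L

33.8 L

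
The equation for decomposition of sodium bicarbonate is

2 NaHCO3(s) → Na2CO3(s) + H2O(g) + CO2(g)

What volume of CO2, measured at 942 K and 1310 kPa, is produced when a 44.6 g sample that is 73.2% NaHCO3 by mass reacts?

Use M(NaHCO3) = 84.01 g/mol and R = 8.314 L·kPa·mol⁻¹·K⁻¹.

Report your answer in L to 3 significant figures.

1.16 L

mass of NaHCO3 = 44.6 × 73.2/100 = 32.65 g
n(NaHCO3) = 32.65 / 84.01 = 0.3886 mol
n(CO2) = (1/2) × 0.3886 = 0.1943 mol
V = nRT/P = 0.1943 × 8.314 × 942 / 1310 = 1.162 L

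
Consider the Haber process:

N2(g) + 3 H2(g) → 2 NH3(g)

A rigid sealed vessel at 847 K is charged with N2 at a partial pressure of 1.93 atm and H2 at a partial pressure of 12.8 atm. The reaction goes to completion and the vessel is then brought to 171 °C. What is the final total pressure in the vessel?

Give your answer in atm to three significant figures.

5.70 atm

At constant V, partial pressures at 847 K are proportional to moles, so apply stoichiometry directly to pressures.
P(H2) required for 1.93 atm of N2 = (3/1) × 1.93 = 5.790 atm; available 12.8 atm, so N2 is limiting.
P(H2) remaining = 12.8 − (3/1) × 1.93 = 7.010 atm
P(gaseous products) = (2)/1 × 1.93 = 3.860 atm
P_total at 847 K = 7.010 + 3.860 = 10.87 atm
Scaling to 171 °C: P = 10.87 × 444.15/847 = 5.700 atm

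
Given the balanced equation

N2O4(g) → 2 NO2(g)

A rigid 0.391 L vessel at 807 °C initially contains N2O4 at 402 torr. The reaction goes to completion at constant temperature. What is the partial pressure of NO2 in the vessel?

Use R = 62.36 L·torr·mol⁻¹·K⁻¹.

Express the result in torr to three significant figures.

804 torr

n(N2O4)₀ = PV/RT = (402 × 0.391) / (62.36 × 1080.15) = 0.002334 mol
n(NO2) = (2/1) × 0.002334 = 0.004668 mol
P(NO2) = nRT/V = 0.004668 × 62.36 × 1080.15 / 0.391 = 804.2 torr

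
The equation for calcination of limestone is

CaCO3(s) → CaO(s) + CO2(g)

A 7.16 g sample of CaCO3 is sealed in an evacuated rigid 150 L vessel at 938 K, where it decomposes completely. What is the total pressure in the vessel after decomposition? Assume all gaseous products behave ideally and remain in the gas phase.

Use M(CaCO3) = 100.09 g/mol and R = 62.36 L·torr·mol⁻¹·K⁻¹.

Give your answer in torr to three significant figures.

n(CaCO3) = 7.16 / 100.09 = 0.07154 mol
n(gas produced) = (1/1) × 0.07154 = 0.07154 mol
P = nRT/V = 0.07154 × 62.36 × 938 / 150 = 27.90 torr

27.9 torr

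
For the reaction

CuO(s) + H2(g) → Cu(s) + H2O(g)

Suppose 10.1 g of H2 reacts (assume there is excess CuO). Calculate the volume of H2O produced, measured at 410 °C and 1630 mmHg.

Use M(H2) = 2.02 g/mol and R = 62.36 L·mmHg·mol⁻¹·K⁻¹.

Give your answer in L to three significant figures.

131 L

n(H2) = 10.10 / 2.02 = 5.000 mol
n(H2O) = (1/1) × 5.000 = 5.000 mol
V = nRT/P = 5.000 × 62.36 × 683.15 / 1630 = 130.7 L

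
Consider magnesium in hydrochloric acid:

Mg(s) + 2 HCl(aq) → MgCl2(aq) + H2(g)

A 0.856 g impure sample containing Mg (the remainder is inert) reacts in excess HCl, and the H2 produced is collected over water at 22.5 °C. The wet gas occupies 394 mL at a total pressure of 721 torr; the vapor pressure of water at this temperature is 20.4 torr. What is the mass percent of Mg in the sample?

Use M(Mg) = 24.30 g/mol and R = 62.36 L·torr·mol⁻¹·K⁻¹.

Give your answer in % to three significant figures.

P(H2) = 721 − 20.4 = 700.6 torr
n(H2) = PV/RT = (700.6 × 0.3940) / (62.36 × 295.65) = 0.01497 mol
n(Mg) = (1/1) × 0.01497 = 0.01497 mol
m(Mg) = 0.01497 × 24.30 = 0.3638 g
%Mg = 0.3638 / 0.856 × 100 = 42.50%

42.5 %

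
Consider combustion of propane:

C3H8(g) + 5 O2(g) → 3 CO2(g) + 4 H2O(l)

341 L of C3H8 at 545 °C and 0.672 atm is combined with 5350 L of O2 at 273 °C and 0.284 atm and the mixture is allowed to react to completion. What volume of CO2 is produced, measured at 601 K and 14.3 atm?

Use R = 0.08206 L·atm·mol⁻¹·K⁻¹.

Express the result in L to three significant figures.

n(C3H8) = PV/RT = (0.672 × 341) / (0.08206 × 818.15) = 3.413 mol
n(O2) = PV/RT = (0.284 × 5350) / (0.08206 × 546.15) = 33.90 mol
For 3.413 mol C3H8, stoichiometry requires (5/1) × 3.413 = 17.06 mol O2; 33.90 mol is available, so C3H8 is limiting.
n(CO2) = (3/1) × 3.413 = 10.24 mol
V(CO2) = nRT/P = 10.24 × 0.08206 × 601 / 14.3 = 35.32 L

35.3 L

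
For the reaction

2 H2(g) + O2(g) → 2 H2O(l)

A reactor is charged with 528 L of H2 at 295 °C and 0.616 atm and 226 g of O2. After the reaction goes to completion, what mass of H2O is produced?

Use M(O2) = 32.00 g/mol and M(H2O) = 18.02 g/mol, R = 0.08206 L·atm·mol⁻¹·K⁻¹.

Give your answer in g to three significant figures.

126 g

n(H2) = PV/RT = (0.616 × 528) / (0.08206 × 568.15) = 6.976 mol
n(O2) = 226 / 32.00 = 7.062 mol
For 6.976 mol H2, stoichiometry requires (1/2) × 6.976 = 3.488 mol O2; 7.062 mol is available, so H2 is limiting.
n(H2O) = (2/2) × 6.976 = 6.976 mol
m(H2O) = 6.976 × 18.02 = 125.7 g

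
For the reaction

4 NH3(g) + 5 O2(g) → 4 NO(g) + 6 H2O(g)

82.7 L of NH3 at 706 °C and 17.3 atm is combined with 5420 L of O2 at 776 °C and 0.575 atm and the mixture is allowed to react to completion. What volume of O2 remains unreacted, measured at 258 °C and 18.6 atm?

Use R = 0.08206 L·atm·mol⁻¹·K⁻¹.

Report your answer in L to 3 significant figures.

n(NH3) = PV/RT = (17.3 × 82.7) / (0.08206 × 979.15) = 17.81 mol
n(O2) = PV/RT = (0.575 × 5420) / (0.08206 × 1049.15) = 36.20 mol
For 17.81 mol NH3, stoichiometry requires (5/4) × 17.81 = 22.26 mol O2; 36.20 mol is available, so NH3 is limiting.
n(O2) consumed = (5/4) × 17.81 = 22.26 mol; remaining = 36.20 − 22.26 = 13.94 mol
V(O2) = nRT/P = 13.94 × 0.08206 × 531.15 / 18.6 = 32.67 L

32.7 L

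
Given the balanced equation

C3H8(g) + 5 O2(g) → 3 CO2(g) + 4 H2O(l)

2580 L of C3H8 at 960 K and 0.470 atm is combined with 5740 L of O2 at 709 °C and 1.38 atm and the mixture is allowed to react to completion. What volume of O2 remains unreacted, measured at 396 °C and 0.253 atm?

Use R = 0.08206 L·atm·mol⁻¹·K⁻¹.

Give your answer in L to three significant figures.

4630 L

n(C3H8) = PV/RT = (0.470 × 2580) / (0.08206 × 960) = 15.39 mol
n(O2) = PV/RT = (1.38 × 5740) / (0.08206 × 982.15) = 98.28 mol
For 15.39 mol C3H8, stoichiometry requires (5/1) × 15.39 = 76.95 mol O2; 98.28 mol is available, so C3H8 is limiting.
n(O2) consumed = (5/1) × 15.39 = 76.95 mol; remaining = 98.28 − 76.95 = 21.33 mol
V(O2) = nRT/P = 21.33 × 0.08206 × 669.15 / 0.253 = 4629 L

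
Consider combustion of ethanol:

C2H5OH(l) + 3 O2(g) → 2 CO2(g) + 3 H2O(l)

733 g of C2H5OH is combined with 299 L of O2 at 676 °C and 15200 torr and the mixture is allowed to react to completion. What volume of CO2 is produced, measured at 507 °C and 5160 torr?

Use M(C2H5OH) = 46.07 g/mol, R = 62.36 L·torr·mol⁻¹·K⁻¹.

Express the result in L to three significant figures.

n(C2H5OH) = 733 / 46.07 = 15.91 mol
n(O2) = PV/RT = (15200 × 299) / (62.36 × 949.15) = 76.78 mol
For 15.91 mol C2H5OH, stoichiometry requires (3/1) × 15.91 = 47.73 mol O2; 76.78 mol is available, so C2H5OH is limiting.
n(CO2) = (2/1) × 15.91 = 31.82 mol
V(CO2) = nRT/P = 31.82 × 62.36 × 780.15 / 5160 = 300.0 L

300 L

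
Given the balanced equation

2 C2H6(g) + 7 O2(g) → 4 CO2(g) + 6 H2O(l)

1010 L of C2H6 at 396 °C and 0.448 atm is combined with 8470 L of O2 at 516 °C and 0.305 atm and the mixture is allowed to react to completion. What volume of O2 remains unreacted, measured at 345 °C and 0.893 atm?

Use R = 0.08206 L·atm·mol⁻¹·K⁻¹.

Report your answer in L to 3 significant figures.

n(C2H6) = PV/RT = (0.448 × 1010) / (0.08206 × 669.15) = 8.240 mol
n(O2) = PV/RT = (0.305 × 8470) / (0.08206 × 789.15) = 39.89 mol
For 8.240 mol C2H6, stoichiometry requires (7/2) × 8.240 = 28.84 mol O2; 39.89 mol is available, so C2H6 is limiting.
n(O2) consumed = (7/2) × 8.240 = 28.84 mol; remaining = 39.89 − 28.84 = 11.05 mol
V(O2) = nRT/P = 11.05 × 0.08206 × 618.15 / 0.893 = 627.7 L

628 L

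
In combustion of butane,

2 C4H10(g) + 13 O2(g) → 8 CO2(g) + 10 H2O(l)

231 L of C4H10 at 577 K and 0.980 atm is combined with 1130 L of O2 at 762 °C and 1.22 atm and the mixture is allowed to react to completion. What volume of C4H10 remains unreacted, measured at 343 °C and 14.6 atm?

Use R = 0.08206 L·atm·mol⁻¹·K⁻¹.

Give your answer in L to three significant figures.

7.91 L

n(C4H10) = PV/RT = (0.980 × 231) / (0.08206 × 577) = 4.781 mol
n(O2) = PV/RT = (1.22 × 1130) / (0.08206 × 1035.15) = 16.23 mol
For 4.781 mol C4H10, stoichiometry requires (13/2) × 4.781 = 31.08 mol O2; 16.23 mol is available, so O2 is limiting.
n(C4H10) consumed = (2/13) × 16.23 = 2.497 mol; remaining = 4.781 − 2.497 = 2.284 mol
V(C4H10) = nRT/P = 2.284 × 0.08206 × 616.15 / 14.6 = 7.910 L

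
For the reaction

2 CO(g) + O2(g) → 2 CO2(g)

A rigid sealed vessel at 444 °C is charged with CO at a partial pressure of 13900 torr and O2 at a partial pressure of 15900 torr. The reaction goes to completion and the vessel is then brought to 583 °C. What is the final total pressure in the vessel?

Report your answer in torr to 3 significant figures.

27300 torr

With V and T fixed, P_i ∝ n_i, so the mole ratios apply directly to partial pressures at 444 °C.
P(O2) required for 13900 torr of CO = (1/2) × 13900 = 6950 torr; available 15900 torr, so CO is limiting.
P(O2) remaining = 15900 − (1/2) × 13900 = 8950 torr
P(gaseous products) = (2)/2 × 13900 = 13900 torr
P_total at 444 °C = 8950 + 13900 = 22850 torr
Scaling to 583 °C: P = 22850 × 856.15/717.15 = 27280 torr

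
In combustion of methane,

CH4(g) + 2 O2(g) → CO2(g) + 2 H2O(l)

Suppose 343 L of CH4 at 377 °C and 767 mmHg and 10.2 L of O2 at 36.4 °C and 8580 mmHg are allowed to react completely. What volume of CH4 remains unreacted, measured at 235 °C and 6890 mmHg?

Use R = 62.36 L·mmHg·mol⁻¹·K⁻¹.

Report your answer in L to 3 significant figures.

19.4 L

n(CH4) = PV/RT = (767 × 343) / (62.36 × 650.15) = 6.489 mol
n(O2) = PV/RT = (8580 × 10.2) / (62.36 × 309.55) = 4.534 mol
For 6.489 mol CH4, stoichiometry requires (2/1) × 6.489 = 12.98 mol O2; 4.534 mol is available, so O2 is limiting.
n(CH4) consumed = (1/2) × 4.534 = 2.267 mol; remaining = 6.489 − 2.267 = 4.222 mol
V(CH4) = nRT/P = 4.222 × 62.36 × 508.15 / 6890 = 19.42 L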